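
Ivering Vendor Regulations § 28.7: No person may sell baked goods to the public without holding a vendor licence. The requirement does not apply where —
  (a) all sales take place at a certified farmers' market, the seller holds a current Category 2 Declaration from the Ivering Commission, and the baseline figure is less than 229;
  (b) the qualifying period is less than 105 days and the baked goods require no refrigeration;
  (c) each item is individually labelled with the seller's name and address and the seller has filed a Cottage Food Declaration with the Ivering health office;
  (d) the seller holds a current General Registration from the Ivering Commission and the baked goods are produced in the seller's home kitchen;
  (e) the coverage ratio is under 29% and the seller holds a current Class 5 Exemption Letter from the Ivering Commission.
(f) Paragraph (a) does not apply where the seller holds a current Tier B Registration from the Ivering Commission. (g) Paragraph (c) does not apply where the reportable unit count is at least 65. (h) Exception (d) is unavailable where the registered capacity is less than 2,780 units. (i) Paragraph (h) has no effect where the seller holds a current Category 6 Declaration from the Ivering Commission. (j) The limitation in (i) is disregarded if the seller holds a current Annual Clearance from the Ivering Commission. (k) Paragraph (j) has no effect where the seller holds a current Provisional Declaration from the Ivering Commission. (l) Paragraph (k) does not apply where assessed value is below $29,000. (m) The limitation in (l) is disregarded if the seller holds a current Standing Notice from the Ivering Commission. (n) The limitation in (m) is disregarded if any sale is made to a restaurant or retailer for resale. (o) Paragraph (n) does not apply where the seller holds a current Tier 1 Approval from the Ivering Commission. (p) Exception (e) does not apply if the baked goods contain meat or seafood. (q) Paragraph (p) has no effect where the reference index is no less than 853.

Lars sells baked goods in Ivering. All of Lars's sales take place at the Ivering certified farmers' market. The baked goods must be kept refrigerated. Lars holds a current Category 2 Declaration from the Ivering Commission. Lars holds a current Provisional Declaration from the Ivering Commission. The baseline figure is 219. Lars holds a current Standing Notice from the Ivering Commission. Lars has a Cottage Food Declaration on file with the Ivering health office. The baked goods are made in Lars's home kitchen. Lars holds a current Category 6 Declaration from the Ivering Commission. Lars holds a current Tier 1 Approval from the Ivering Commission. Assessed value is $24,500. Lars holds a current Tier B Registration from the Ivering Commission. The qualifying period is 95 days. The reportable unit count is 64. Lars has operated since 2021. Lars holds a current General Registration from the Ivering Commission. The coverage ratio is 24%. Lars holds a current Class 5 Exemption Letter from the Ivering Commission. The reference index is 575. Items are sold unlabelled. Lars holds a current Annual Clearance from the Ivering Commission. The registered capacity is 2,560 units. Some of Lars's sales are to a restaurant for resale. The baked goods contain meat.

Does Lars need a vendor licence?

All of (a)'s requirements are met (all sales are at a certified farmers' market; a current Category 2 Declaration is held; the baseline figure is 219, less than the 229 limit). But: (f) operates against (a): a current Tier B Registration is held. (a) is therefore removed.
Exception (b) requires that the baked goods require no refrigeration; but the baked goods require refrigeration, so (b) is unavailable.
Exception (c) fails — items are sold unlabelled.
Exception (d): a current General Registration is held; the baked goods are home-kitchen produced — every condition holds. Considering the limiting provisions: (h) is engaged (the registered capacity is 2,560 units, less than the 2,780 units limit), but is itself disapplied by (i): (i) operates against (h): a current Category 6 Declaration is held. (j) would limit (i) — a current Annual Clearance is held — but (k) sets (j) aside: (k) applies — a current Provisional Declaration is held. (l) applies (assessed value is $24,500, below the $29,000 limit), but is itself disapplied by (m): (m) is engaged — a current Standing Notice is held. (n) would limit (m) — some sales are to a restaurant for resale — but (o) sets (n) aside: (o) operates against (n): a current Tier 1 Approval is held. So (d) applies.
Exception (e) is satisfied on its face — the coverage ratio is 24%, under the 29% limit; a current Class 5 Exemption Letter is held. However, paragraphs (p)–(q) must be considered: (p) operates against (e): the baked goods contain meat. (q) does not operate here (the reference index is 575, short of 853), so (p) stands. (e) is therefore removed.

No — exception (d) applies; Lars is not required to hold a vendor licence.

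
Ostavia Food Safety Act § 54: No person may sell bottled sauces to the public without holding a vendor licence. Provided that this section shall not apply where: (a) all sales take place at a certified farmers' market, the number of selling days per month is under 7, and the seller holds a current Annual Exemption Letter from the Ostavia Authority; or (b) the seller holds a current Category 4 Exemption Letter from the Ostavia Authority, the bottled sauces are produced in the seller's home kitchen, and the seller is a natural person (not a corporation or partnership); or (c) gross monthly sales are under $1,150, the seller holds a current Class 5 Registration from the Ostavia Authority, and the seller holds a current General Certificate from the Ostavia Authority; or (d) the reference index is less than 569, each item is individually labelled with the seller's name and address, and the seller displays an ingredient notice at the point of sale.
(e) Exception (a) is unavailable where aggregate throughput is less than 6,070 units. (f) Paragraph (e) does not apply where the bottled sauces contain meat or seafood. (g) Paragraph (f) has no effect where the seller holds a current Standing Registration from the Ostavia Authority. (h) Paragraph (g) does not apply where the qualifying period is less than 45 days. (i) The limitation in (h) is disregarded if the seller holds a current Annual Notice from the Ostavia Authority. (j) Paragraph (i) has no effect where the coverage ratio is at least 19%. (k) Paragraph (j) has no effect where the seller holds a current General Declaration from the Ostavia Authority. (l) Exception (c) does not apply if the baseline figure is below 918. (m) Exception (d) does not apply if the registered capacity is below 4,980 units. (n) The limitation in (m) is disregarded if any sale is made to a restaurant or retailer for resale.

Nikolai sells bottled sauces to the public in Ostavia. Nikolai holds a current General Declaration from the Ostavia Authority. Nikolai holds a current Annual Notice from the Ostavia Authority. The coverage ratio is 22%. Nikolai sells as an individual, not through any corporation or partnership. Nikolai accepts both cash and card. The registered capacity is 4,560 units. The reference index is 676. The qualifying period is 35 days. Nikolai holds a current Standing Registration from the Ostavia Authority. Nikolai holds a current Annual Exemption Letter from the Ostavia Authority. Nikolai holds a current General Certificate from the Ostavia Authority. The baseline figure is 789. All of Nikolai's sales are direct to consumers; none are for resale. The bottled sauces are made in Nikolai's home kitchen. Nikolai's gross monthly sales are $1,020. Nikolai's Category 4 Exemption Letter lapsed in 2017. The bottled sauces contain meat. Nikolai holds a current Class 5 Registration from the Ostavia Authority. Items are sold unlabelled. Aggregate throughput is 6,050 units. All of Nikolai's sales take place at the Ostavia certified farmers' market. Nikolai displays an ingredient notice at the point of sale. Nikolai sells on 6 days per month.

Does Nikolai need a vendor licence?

Yes — Nikolai must hold a vendor licence.

Exception (a): all sales are at a certified farmers' market; the number of selling days per month is 6, under the 7 limit; a current Annual Exemption Letter is held — every condition holds. Turning to paragraphs (e)–(k): (e) operates against (a): aggregate throughput is 6,050 units, less than the 6,070 units limit. (f) operates (the bottled sauces contain meat), but is itself disapplied by (g): (g) is triggered — a current Standing Registration is held. (h) is engaged (the qualifying period is 35 days, less than the 45 days limit), but yields to (i): (i) is engaged — a current Annual Notice is held. (j) operates (the coverage ratio is 22%, meeting the 19% threshold), but is itself disapplied by (k): (k) operates against (j): a current General Declaration is held. Exception (a) does not apply.
Exception (b) fails — there is no Category 4 Exemption Letter in force.
Exception (c) is satisfied on its face — gross monthly sales are $1,020, under the $1,150 limit; a current Class 5 Registration is held; a current General Certificate is held. However, paragraph (l) must be considered: (l) operates against (c): the baseline figure is 789, below the 918 limit. Exception (c) does not apply.
Exception (d) does not apply: the reference index is 676, not less than 569.
No exception applies. The general rule governs.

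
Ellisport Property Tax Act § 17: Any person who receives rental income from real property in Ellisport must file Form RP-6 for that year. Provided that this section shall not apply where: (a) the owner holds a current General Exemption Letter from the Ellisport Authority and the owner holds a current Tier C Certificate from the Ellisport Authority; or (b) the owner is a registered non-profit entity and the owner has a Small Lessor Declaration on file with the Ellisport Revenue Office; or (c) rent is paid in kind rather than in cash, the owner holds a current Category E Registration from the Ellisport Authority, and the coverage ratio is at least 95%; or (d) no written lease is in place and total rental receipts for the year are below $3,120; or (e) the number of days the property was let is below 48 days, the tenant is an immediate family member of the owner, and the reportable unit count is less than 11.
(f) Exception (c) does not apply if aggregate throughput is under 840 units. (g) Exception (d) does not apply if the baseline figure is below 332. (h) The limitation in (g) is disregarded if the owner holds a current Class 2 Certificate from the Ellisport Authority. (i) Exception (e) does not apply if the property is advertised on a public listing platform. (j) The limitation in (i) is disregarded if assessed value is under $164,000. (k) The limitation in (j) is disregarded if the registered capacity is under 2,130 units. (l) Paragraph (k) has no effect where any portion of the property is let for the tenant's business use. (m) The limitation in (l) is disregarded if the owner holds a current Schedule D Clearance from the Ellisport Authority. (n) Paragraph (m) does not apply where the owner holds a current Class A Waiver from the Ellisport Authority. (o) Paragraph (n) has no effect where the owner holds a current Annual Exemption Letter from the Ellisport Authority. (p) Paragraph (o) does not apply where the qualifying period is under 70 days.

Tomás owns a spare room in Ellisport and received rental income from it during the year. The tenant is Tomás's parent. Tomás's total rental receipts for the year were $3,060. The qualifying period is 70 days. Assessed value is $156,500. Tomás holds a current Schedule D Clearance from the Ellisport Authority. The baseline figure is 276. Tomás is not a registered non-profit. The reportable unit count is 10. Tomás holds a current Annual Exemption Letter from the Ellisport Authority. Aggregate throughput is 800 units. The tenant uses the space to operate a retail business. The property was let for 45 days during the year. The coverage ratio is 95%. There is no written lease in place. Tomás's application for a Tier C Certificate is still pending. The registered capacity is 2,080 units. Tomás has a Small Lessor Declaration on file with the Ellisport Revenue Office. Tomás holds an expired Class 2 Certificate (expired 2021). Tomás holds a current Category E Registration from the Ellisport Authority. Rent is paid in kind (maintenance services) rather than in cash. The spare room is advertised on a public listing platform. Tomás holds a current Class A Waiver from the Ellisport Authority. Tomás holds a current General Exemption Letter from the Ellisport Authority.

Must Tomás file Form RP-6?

Yes — Tomás must file Form RP-6.

Exception (a) fails — there is no Tier C Certificate in force.
Exception (b) does not apply: Tomás is not a registered non-profit.
Exception (c): rent is paid in kind; a current Category E Registration is held; the coverage ratio is 95%, meeting the 95% threshold — every condition holds. Turning to paragraph (f): (f) operates against (c): aggregate throughput is 800 units, under the 840 units limit. (c) is therefore removed.
All of (d)'s requirements are met (there is no written lease; total rental receipts for the year are $3,060, below the $3,120 limit). Turning to paragraphs (g)–(h): (g) operates against (d): the baseline figure is 276, below the 332 limit. (h), which would lift (g), does not operate here — there is no Class 2 Certificate in force. Exception (d) does not apply.
Exception (e): the number of days the property was let is 45 days, below the 48 days limit; the tenant is an immediate family member; the reportable unit count is 10, less than the 11 limit — every condition holds. But applying paragraphs (i)–(p): (i) is engaged — the property is publicly advertised. (j) would limit (i) — assessed value is $156,500, under the $164,000 limit — but (k) sets (j) aside: (k) operates — the registered capacity is 2,080 units, under the 2,130 units limit. (l) is triggered (the space is let for business use), but is set aside by (m): (m) operates — a current Schedule D Clearance is held. (n) is engaged (a current Class A Waiver is held), but is overridden by (o): (o) applies — a current Annual Exemption Letter is held. (p), which would lift (o), is not engaged — the qualifying period is 70 days, not under 70 days. (e) is therefore removed.
No exception displaces § 17.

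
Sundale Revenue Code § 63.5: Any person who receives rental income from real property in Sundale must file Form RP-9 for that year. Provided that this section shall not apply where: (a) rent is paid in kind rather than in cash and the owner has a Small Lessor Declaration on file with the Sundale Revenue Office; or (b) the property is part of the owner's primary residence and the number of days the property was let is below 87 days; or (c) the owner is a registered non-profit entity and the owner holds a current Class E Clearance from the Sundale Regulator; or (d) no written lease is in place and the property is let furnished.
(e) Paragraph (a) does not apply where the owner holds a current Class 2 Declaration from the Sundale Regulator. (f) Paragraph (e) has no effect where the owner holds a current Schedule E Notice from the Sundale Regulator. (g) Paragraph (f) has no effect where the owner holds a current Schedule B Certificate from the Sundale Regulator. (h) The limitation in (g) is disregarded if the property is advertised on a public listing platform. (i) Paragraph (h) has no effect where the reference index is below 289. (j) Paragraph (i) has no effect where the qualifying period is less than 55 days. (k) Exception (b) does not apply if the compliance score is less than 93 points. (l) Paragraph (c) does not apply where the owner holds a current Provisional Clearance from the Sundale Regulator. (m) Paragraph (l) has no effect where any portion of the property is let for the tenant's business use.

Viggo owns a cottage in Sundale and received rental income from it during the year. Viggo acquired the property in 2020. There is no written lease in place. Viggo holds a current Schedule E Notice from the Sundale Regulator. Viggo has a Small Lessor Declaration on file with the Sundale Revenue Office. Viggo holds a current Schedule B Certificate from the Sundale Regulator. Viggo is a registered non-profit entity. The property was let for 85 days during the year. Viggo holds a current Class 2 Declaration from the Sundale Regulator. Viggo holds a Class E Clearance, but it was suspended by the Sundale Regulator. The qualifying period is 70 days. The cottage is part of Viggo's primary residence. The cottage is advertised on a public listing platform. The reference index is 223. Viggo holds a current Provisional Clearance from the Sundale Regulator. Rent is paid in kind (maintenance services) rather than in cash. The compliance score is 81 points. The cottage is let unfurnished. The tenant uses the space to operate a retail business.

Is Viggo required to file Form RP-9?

Yes — Viggo must file Form RP-9.

Exception (a): rent is paid in kind; a Small Lessor Declaration is on file — every condition holds. But: (e) is engaged — a current Class 2 Declaration is held. (f) would limit (e) — a current Schedule E Notice is held — but (g) sets (f) aside: (g) operates against (f): a current Schedule B Certificate is held. (h) is engaged (the property is publicly advertised), but is displaced by (i): (i) operates — the reference index is 223, below the 289 limit. (j) is not engaged (the qualifying period is 70 days, not less than 55 days), so (i) stands. So (a) is unavailable.
Exception (b) is satisfied on its face — the cottage is part of the primary residence; the number of days the property was let is 85 days, below the 87 days limit. But applying paragraph (k): (k) operates against (b): the compliance score is 81 points, less than the 93 points limit. Exception (b) does not apply.
Exception (c) requires that the owner holds a current Class E Clearance from the Sundale Regulator; but no current Class E Clearance is held, so (c) is unavailable.
Exception (d) does not apply: the property is let unfurnished.
No exception applies. The general rule governs.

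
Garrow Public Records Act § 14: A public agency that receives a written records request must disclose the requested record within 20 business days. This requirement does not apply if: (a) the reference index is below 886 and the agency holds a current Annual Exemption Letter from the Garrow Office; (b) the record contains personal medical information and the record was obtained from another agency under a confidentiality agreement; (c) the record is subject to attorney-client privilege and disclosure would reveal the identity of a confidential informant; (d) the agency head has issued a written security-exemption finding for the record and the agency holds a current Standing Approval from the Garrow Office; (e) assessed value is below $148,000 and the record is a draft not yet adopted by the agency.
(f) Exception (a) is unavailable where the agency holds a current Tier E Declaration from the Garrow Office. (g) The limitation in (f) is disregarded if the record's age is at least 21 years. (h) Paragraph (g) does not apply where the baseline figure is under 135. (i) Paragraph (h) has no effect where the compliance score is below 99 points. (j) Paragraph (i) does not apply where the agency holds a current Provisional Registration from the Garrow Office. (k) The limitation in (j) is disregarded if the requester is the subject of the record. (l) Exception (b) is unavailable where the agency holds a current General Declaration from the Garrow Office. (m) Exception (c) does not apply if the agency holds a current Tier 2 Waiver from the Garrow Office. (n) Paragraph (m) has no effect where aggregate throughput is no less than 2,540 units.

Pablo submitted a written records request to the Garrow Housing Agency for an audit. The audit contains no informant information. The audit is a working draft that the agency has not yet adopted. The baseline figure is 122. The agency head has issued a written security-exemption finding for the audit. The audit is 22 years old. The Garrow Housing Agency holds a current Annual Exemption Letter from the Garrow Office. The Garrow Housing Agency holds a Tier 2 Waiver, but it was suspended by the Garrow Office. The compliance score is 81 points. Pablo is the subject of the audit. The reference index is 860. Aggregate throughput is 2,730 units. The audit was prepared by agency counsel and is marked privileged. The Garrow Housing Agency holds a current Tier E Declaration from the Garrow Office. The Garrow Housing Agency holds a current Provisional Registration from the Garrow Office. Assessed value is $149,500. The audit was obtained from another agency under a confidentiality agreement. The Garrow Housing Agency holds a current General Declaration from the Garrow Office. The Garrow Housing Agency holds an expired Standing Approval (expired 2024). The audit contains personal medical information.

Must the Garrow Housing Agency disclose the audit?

No — exception (a) applies; the Garrow Housing Agency is not required to disclose the audit.

Exception (a)'s conditions are all satisfied: the reference index is 860, below the 886 limit; a current Annual Exemption Letter is held. Considering the limiting provisions: (f) would limit (a) — a current Tier E Declaration is held — but (g) sets (f) aside: (g) operates against (f): the record's age is 22 years, meeting the 21 years threshold. (h) is triggered (the baseline figure is 122, under the 135 limit), but is displaced by (i): (i) operates against (h): the compliance score is 81 points, below the 99 points limit. (j) would limit (i) — a current Provisional Registration is held — but (k) sets (j) aside: (k) applies — Pablo is the subject of the audit. So (a) applies.
Exception (b): the audit contains personal medical information; the audit was obtained under a confidentiality agreement — every condition holds. Turning to paragraph (l): (l) is engaged — a current General Declaration is held. (b) is therefore removed.
Exception (c) fails — the audit contains no informant information.
Exception (d) fails — there is no Standing Approval in force.
Exception (e) does not apply: assessed value is $149,500, not below $148,000.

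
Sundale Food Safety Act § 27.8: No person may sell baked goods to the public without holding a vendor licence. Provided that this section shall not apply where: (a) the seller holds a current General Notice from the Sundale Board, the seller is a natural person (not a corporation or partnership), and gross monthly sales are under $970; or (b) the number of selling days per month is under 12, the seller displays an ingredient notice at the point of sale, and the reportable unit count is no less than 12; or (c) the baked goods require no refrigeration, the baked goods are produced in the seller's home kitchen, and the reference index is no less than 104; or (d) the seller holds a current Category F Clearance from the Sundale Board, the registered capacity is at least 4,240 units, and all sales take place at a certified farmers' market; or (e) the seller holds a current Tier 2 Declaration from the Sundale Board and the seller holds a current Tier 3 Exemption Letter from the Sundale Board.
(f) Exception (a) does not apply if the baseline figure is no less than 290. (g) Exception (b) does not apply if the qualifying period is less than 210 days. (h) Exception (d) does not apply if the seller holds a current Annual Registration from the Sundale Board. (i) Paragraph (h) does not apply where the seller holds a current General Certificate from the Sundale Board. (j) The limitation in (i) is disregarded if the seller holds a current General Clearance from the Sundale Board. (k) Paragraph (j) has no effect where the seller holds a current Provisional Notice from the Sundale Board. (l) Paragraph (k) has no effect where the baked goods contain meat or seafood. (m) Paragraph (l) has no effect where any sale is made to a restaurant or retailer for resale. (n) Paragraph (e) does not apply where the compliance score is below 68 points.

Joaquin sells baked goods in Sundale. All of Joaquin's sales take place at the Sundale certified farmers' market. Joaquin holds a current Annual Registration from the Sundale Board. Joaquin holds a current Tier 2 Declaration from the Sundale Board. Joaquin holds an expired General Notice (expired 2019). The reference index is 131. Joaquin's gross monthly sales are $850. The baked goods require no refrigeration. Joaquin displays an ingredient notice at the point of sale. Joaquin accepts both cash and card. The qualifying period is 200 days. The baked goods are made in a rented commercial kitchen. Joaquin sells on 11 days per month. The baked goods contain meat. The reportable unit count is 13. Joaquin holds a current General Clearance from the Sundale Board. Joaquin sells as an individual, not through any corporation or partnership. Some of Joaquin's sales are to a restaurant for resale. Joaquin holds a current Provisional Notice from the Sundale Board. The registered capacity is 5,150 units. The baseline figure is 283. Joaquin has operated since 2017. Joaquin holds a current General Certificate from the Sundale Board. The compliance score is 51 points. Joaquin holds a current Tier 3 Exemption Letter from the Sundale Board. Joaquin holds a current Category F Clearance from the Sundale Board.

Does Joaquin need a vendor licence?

Exception (a) does not apply: there is no General Notice in force.
Exception (b): the number of selling days per month is 11, under the 12 limit; an ingredient notice is displayed; the reportable unit count is 13, meeting the 12 threshold — every condition holds. Turning to paragraph (g): (g) is engaged — the qualifying period is 200 days, less than the 210 days limit. (b) is therefore removed.
Exception (c) requires that the baked goods are produced in the seller's home kitchen; but the baked goods are made in a commercial kitchen, not a home kitchen, so (c) is unavailable.
Exception (d): a current Category F Clearance is held; the registered capacity is 5,150 units, meeting the 4,240 units threshold; all sales are at a certified farmers' market — every condition holds. As to paragraphs (h)–(m): (h) would limit (d) — a current Annual Registration is held — but (i) sets (h) aside: (i) applies — a current General Certificate is held. (j) is engaged (a current General Clearance is held), but is displaced by (k): (k) is triggered — a current Provisional Notice is held. (l) would limit (k) — the baked goods contain meat — but (m) sets (l) aside: (m) operates against (l): some sales are to a restaurant for resale. (d) remains available.
Exception (e): a current Tier 2 Declaration is held; a current Tier 3 Exemption Letter is held — every condition holds. But applying paragraph (n): (n) operates against (e): the compliance score is 51 points, below the 68 points limit. Exception (e) does not apply.

No — exception (d) applies; Joaquin is not required to hold a vendor licence.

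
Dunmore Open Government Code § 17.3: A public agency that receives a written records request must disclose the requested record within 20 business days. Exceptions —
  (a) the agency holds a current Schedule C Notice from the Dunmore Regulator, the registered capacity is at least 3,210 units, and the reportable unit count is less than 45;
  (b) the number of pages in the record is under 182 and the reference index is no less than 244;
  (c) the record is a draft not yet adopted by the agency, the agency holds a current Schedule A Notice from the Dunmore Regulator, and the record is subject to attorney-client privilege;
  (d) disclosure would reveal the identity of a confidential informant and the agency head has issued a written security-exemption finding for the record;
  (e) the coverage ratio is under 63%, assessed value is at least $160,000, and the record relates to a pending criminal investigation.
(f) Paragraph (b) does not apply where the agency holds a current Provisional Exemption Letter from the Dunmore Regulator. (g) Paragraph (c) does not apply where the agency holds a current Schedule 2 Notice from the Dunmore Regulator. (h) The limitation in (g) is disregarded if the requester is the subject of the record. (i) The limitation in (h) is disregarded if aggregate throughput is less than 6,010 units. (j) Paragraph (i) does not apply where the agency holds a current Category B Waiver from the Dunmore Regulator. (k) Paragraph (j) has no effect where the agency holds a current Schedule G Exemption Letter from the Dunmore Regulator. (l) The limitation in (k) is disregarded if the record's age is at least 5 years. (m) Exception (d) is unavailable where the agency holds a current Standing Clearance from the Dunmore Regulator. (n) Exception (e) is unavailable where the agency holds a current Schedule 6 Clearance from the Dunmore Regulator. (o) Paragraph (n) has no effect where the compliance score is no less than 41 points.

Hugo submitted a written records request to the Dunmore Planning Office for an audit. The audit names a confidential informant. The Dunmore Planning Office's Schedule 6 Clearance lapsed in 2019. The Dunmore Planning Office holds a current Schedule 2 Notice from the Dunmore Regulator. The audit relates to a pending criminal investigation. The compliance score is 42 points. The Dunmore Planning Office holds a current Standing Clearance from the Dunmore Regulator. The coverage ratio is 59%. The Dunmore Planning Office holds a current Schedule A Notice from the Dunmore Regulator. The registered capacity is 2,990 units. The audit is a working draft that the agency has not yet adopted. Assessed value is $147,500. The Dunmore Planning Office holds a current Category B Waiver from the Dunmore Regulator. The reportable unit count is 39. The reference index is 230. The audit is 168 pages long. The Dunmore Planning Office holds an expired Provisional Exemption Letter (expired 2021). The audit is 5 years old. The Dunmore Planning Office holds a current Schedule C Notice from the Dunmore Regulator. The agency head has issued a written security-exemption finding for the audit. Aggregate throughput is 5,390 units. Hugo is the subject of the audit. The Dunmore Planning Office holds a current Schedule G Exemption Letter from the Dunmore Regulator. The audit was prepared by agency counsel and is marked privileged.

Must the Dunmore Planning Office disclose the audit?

Exception (a) does not apply: the registered capacity is 2,990 units, short of 3,210 units.
Exception (b) requires that the reference index is no less than 244; but the reference index is 230, short of 244, so (b) is unavailable.
Exception (c): the audit is an unadopted draft; a current Schedule A Notice is held; the audit is privileged — every condition holds. As to paragraphs (g)–(l): (g) applies (a current Schedule 2 Notice is held), but is displaced by (h): (h) operates against (g): Hugo is the subject of the audit. (i) would limit (h) — aggregate throughput is 5,390 units, less than the 6,010 units limit — but (j) sets (i) aside: (j) operates against (i): a current Category B Waiver is held. (k) would limit (j) — a current Schedule G Exemption Letter is held — but (l) sets (k) aside: (l) is engaged — the record's age is 5 years, meeting the 5 years threshold. (c) remains available.
Exception (d): the audit names a confidential informant; a written security-exemption finding has been issued — every condition holds. But applying paragraph (m): (m) is engaged — a current Standing Clearance is held. Exception (d) does not apply.
Exception (e) does not apply: assessed value is $147,500, short of $160,000.

No — exception (c) applies; the Dunmore Planning Office is not required to disclose the audit.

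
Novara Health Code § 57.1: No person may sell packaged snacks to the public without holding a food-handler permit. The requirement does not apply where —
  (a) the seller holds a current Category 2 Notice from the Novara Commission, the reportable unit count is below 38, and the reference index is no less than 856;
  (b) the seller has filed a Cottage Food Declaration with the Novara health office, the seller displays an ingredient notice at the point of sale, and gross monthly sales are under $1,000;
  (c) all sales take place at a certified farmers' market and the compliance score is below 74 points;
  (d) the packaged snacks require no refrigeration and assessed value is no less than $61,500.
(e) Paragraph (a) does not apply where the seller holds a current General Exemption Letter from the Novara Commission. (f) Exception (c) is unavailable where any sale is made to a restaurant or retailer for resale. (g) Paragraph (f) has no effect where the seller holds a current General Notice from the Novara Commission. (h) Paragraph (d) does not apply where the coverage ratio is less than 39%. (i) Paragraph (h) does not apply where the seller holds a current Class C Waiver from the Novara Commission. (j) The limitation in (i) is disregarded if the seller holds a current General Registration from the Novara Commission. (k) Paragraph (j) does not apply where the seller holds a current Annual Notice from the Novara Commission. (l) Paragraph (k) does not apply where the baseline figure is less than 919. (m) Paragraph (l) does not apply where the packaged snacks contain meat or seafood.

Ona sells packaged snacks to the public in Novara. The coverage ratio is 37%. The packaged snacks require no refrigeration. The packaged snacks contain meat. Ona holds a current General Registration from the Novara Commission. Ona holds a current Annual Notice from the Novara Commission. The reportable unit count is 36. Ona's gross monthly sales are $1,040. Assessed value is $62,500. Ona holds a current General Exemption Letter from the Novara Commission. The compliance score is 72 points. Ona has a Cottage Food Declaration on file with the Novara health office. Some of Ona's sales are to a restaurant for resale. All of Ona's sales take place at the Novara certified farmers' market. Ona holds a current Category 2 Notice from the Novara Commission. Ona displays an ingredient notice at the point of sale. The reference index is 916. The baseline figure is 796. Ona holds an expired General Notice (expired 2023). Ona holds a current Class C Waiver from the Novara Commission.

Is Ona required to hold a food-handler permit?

Exception (a)'s conditions are all satisfied: a current Category 2 Notice is held; the reportable unit count is 36, below the 38 limit; the reference index is 916, meeting the 856 threshold. But applying paragraph (e): (e) operates against (a): a current General Exemption Letter is held. Exception (a) does not apply.
Exception (b) fails — gross monthly sales are $1,040, not under $1,000.
Exception (c)'s conditions are all satisfied: all sales are at a certified farmers' market; the compliance score is 72 points, below the 74 points limit. However, paragraphs (f)–(g) must be considered: (f) operates against (c): some sales are to a restaurant for resale. (g), which would lift (f), is not triggered — the General Notice is not current. Exception (c) does not apply.
Exception (d) is satisfied on its face — the packaged snacks are shelf-stable; assessed value is $62,500, meeting the $61,500 threshold. As to paragraphs (h)–(m): (h) would limit (d) — the coverage ratio is 37%, less than the 39% limit — but (i) sets (h) aside: (i) is engaged — a current Class C Waiver is held. (j) would limit (i) — a current General Registration is held — but (k) sets (j) aside: (k) operates against (j): a current Annual Notice is held. (l) would limit (k) — the baseline figure is 796, less than the 919 limit — but (m) sets (l) aside: (m) is triggered — the packaged snacks contain meat. So (d) applies.

No — exception (d) applies; Ona is not required to hold a food-handler permit.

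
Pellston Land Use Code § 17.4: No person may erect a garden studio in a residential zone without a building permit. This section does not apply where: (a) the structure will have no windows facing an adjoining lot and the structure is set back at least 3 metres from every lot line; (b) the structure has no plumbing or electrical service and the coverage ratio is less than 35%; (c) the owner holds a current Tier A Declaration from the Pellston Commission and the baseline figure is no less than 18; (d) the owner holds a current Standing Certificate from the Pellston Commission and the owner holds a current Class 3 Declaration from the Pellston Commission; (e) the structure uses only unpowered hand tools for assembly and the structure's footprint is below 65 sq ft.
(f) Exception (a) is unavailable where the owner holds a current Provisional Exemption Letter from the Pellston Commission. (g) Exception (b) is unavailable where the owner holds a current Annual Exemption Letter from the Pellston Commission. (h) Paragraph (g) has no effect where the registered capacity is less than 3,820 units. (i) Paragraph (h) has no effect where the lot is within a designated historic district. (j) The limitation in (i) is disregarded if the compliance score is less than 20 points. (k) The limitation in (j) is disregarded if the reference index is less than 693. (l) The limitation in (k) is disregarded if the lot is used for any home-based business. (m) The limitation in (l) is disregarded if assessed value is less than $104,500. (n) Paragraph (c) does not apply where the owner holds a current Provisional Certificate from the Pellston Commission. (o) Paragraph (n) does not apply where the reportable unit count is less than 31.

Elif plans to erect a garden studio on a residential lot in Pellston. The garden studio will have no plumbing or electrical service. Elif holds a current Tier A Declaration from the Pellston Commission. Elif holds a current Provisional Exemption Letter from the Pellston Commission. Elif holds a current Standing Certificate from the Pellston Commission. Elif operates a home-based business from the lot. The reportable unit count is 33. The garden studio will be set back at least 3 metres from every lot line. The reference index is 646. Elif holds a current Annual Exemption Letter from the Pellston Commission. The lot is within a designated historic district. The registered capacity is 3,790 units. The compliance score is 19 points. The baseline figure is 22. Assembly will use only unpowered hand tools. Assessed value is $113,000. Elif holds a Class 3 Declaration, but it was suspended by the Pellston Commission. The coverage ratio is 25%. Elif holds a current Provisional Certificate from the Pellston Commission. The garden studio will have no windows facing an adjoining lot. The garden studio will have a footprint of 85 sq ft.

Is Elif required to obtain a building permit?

Exception (a)'s conditions are all satisfied: no windows face an adjoining lot; the setback is at least 3 m on every side. Turning to paragraph (f): (f) operates — a current Provisional Exemption Letter is held. Exception (a) does not apply.
Exception (b)'s conditions are all satisfied: there is no plumbing or electrical service; the coverage ratio is 25%, less than the 35% limit. Considering the limiting provisions: (g) would limit (b) — a current Annual Exemption Letter is held — but (h) sets (g) aside: (h) operates against (g): the registered capacity is 3,790 units, less than the 3,820 units limit. (i) would limit (h) — the lot is in a historic district — but (j) sets (i) aside: (j) operates — the compliance score is 19 points, less than the 20 points limit. (k) would limit (j) — the reference index is 646, less than the 693 limit — but (l) sets (k) aside: (l) is engaged — a home-based business operates on the lot. (m), which would lift (l), is inapplicable — assessed value is $113,000, not less than $104,500. So (b) applies.
All of (c)'s requirements are met (a current Tier A Declaration is held; the baseline figure is 22, meeting the 18 threshold). But: (n) applies — a current Provisional Certificate is held. (o) is not engaged (the reportable unit count is 33, not less than 31), so (n) stands. Exception (c) does not apply.
Exception (d) fails — no current Class 3 Declaration is held.
Exception (e) requires that the structure's footprint is below 65 sq ft; but the structure's footprint is 85 sq ft, not below 65 sq ft, so (e) is unavailable.

No — exception (b) applies; Elif does not need a building permit.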